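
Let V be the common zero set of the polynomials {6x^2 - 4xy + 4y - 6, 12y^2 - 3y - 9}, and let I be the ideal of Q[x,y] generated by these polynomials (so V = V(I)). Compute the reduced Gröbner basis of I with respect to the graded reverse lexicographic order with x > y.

f_1 = 6x^2 - 4xy + 4y - 6, LT = x^2.
f_2 = 12y^2 - 3y - 9, LT = y^2.

The S-polynomials (S(f_1,f_2)) all reduce to 0 modulo the current basis, so we have a Gröbner basis.

G = {x^2 - 2/3xy + 2/3y - 1, y^2 - 1/4y - 3/4}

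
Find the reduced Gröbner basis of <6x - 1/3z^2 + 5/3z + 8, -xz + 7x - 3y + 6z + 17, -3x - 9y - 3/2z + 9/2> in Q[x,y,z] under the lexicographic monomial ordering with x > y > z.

f_1 = 6x - 1/3z^2 + 5/3z + 8, LT = x.
f_2 = -xz + 7x - 3y + 6z + 17, LT = xz.
f_3 = -3x - 9y - 3/2z + 9/2, LT = x.

S(f_1,f_2): lcm = xz. S = 7x - 3y - 1/18z^3 + 5/18z^2 + 22/3z + 17.
  reduce S modulo (f_1, f_2, f_3):
  remainder -3y - 1/18z^3 + 2/3z^2 + 97/18z + 23/3 ≠ 0; add g_4 = -3y - 1/18z^3 + 2/3z^2 + 97/18z + 23/3 to the basis.

S(f_1,f_3): lcm = x. S = -3y - 1/18z^2 - 2/9z + 17/6.
  reduce S modulo (f_1, f_2, f_3, g_4):
  remainder 1/18z^3 - 13/18z^2 - 101/18z - 29/6 ≠ 0; add g_5 = 1/18z^3 - 13/18z^2 - 101/18z - 29/6 to the basis.

The other S-polynomials (S(f_2,f_3), S(f_1,g_4), S(f_2,g_4), S(f_3,g_4), S(f_1,g_5), S(f_2,g_5), S(f_3,g_5), S(g_4,g_5)) all reduce to 0 modulo the current basis, so we have a Gröbner basis.
Inter-reduce: drop elements whose leading term is divisible by another's, tail-reduce, and make monic.

G = {x - 1/18z^2 + 5/18z + 4/3, y + 1/54z^2 + 2/27z - 17/18, z^3 - 13z^2 - 101z - 87}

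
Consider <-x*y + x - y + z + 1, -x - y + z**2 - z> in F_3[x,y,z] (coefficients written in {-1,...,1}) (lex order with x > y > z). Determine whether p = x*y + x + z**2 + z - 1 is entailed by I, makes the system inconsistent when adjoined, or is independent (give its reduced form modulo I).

First compute the reduced Gröbner basis of I by Buchberger's algorithm.
f_1 = -x*y + x - y + z + 1, LT = x*y.
f_2 = -x - y + z**2 - z, LT = x.

S(f_1,f_2): lcm = x*y. S = -x - y**2 + y*z**2 - y*z + y - z - 1.
  leading term x: subtract (1)·f_2 from -x - y**2 + y*z**2 - y*z + y - z - 1 → -y**2 + y*z**2 - y*z - y - z**2 - 1
  leading term y**2: no divisor's leading term divides it; move -y**2 to the remainder.
  leading term y*z**2: no divisor's leading term divides it; move y*z**2 to the remainder.
  leading term y*z: no divisor's leading term divides it; move -y*z to the remainder.
  leading term y: no divisor's leading term divides it; move -y to the remainder.
  leading term z**2: no divisor's leading term divides it; move -z**2 to the remainder.
  leading term 1: no divisor's leading term divides it; move -1 to the remainder.
  remainder -y**2 + y*z**2 - y*z - y - z**2 - 1 ≠ 0; add h_3 = -y**2 + y*z**2 - y*z - y - z**2 - 1 to the basis.

S(f_1,h_3): lcm = x*y**2. S = x*y*z**2 - x*y*z + x*y - x*z**2 - x + y**2 - y*z - y.
  leading term x*y*z**2: subtract (-z**2)·f_1 from x*y*z**2 - x*y*z + x*y - x*z**2 - x + y**2 - y*z - y → -x*y*z + x*y - x + y**2 - y*z**2 - y*z - y + z**3 + z**2
  leading term x*y*z: subtract (z)·f_1 from -x*y*z + x*y - x + y**2 - y*z**2 - y*z - y + z**3 + z**2 → x*y - x*z - x + y**2 - y*z**2 - y + z**3 - z
  leading term x*y: subtract (-1)·f_1 from x*y - x*z - x + y**2 - y*z**2 - y + z**3 - z → -x*z + y**2 - y*z**2 + y + z**3 + 1
  leading term x*z: subtract (z)·f_2 from -x*z + y**2 - y*z**2 + y + z**3 + 1 → y**2 - y*z**2 + y*z + y + z**2 + 1
  leading term y**2: subtract (-1)·h_3 from y**2 - y*z**2 + y*z + y + z**2 + 1 → 0
  remainder 0.

S(f_2,h_3): leading monomials are coprime, so the S-polynomial reduces to 0 (Buchberger's first criterion).
Every S-polynomial of the final basis reduces to 0, so we have a Gröbner basis.
Inter-reduce: drop elements whose leading term is divisible by another's, tail-reduce, and make monic.
Reduced Gröbner basis: {x + y - z**2 + z, y**2 - y*z**2 + y*z + y + z**2 + 1}.
Label its elements g_1 = x + y - z**2 + z, g_2 = y**2 - y*z**2 + y*z + y + z**2 + 1.

Reduce p = x*y + x + z**2 + z - 1 modulo G:
  leading term x*y: subtract (y)·g_1 from x*y + x + z**2 + z - 1 → x - y**2 + y*z**2 - y*z + z**2 + z - 1
  leading term x: subtract (1)·g_1 from x - y**2 + y*z**2 - y*z + z**2 + z - 1 → -y**2 + y*z**2 - y*z - y - z**2 - 1
  leading term y**2: subtract (-1)·g_2 from -y**2 + y*z**2 - y*z - y - z**2 - 1 → 0
  normal form = 0.
Since the normal form is 0, p ∈ I.

x*y + x + z**2 + z - 1 lies in I (it reduces to 0).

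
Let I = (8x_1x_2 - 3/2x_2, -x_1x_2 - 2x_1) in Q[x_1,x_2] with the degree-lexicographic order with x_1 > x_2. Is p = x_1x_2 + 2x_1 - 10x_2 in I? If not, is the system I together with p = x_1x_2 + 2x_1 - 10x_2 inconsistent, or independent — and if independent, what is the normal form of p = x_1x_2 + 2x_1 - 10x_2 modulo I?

x_1x_2 + 2x_1 - 10x_2 is independent of I; its normal form modulo I is -10x_2.

First compute the reduced Gröbner basis of I by Buchberger's algorithm.
f_1 = 8x_1x_2 - 3/2x_2, LT = x_1x_2.
f_2 = -x_1x_2 - 2x_1, LT = x_1x_2.

S(f_1,f_2): lcm = x_1x_2. S = -2x_1 - 3/16x_2.
  reduce S modulo (f_1, f_2):
  remainder -2x_1 - 3/16x_2 ≠ 0; add h_3 = -2x_1 - 3/16x_2 to the basis.

S(f_1,h_3): lcm = x_1x_2. S = -3/32x_2^2 - 3/16x_2.
  reduce S modulo (f_1, f_2, h_3):
  remainder -3/32x_2^2 - 3/16x_2 ≠ 0; add h_4 = -3/32x_2^2 - 3/16x_2 to the basis.

The other S-polynomials (S(f_2,h_3), S(f_1,h_4), S(f_2,h_4), S(h_3,h_4)) all reduce to 0 modulo the current basis, so we have a Gröbner basis.
Inter-reduce: drop elements whose leading term is divisible by another's, tail-reduce, and make monic.
Reduced Gröbner basis: {x_2^2 + 2x_2, x_1 + 3/32x_2}.
Label its elements g_1 = x_2^2 + 2x_2, g_2 = x_1 + 3/32x_2.

Reduce p = x_1x_2 + 2x_1 - 10x_2 modulo G:
  leading term x_1x_2: subtract (x_2)·g_2 from x_1x_2 + 2x_1 - 10x_2 → -3/32x_2^2 + 2x_1 - 10x_2
  leading term x_2^2: subtract (-3/32)·g_1 from -3/32x_2^2 + 2x_1 - 10x_2 → 2x_1 - 157/16x_2
  leading term x_1: subtract (2)·g_2 from 2x_1 - 157/16x_2 → -10x_2
  leading term x_2: no divisor's leading term divides it; move -10x_2 to the remainder.
  normal form = -10x_2.
The normal form is nonzero, so p ∉ I. Since p minus its normal form lies in I, I + (p) = I + (r) where r = -10x_2; decide whether this ideal is the whole ring.
Run Buchberger on G together with r (pairs among the g_i already reduce to 0 since G is a Gröbner basis):
g_1 = x_2^2 + 2x_2, LT = x_2^2.
g_2 = x_1 + 3/32x_2, LT = x_1.
r = -10x_2, LT = x_2.

The S-polynomials (S(g_1,g_2), S(g_1,r), S(g_2,r)) all reduce to 0 modulo the current basis, so we have a Gröbner basis.
Inter-reduce: drop elements whose leading term is divisible by another's, tail-reduce, and make monic.
Reduced Gröbner basis: {x_1, x_2}.
The reduced Gröbner basis of I + (p) is {x_1, x_2} ≠ {1}, a proper ideal, so the enlarged system stays consistent: p is independent of I, with normal form -10x_2.

The remainder on division by a Gröbner basis is unique — it is the normal form.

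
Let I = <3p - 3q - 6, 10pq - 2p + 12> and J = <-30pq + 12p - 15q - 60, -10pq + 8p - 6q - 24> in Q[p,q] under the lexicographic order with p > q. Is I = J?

Since reduced Gröbner bases are canonical representatives of ideals under a given ordering, it suffices to compute and compare them.
Buchberger on the first generating set:
f_1 = 3p - 3q - 6, LT = p.
f_2 = 10pq - 2p + 12, LT = pq.

S(f_1,f_2): lcm = pq. S = 1/5p - q^2 - 2q - 6/5.
  reduce S modulo (f_1, f_2):
  remainder -q^2 - 9/5q - 4/5 ≠ 0; add g_3 = -q^2 - 9/5q - 4/5 to the basis.

The other S-polynomials (S(f_1,g_3), S(f_2,g_3)) all reduce to 0 modulo the current basis, so we have a Gröbner basis.
Inter-reduce: drop elements whose leading term is divisible by another's, tail-reduce, and make monic.
Reduced Gröbner basis: {p - q - 2, q^2 + 9/5q + 4/5}.

Buchberger on the second generating set:
h_1 = -30pq + 12p - 15q - 60, LT = pq.
h_2 = -10pq + 8p - 6q - 24, LT = pq.

S(h_1,h_2): lcm = pq. S = 2/5p - 1/10q - 2/5.
  reduce S modulo (h_1, h_2):
  remainder 2/5p - 1/10q - 2/5 ≠ 0; add k_3 = 2/5p - 1/10q - 2/5 to the basis.

S(h_1,k_3): lcm = pq. S = -2/5p + 1/4q^2 + 3/2q + 2.
  reduce S modulo (h_1, h_2, k_3):
  remainder 1/4q^2 + 7/5q + 8/5 ≠ 0; add k_4 = 1/4q^2 + 7/5q + 8/5 to the basis.

The other S-polynomials (S(h_2,k_3), S(h_1,k_4), S(h_2,k_4), S(k_3,k_4)) all reduce to 0 modulo the current basis, so we have a Gröbner basis.
Inter-reduce: drop elements whose leading term is divisible by another's, tail-reduce, and make monic.
Reduced Gröbner basis: {p - 1/4q - 1, q^2 + 28/5q + 32/5}.

These differ, so the ideals are not equal.

No, the ideals differ.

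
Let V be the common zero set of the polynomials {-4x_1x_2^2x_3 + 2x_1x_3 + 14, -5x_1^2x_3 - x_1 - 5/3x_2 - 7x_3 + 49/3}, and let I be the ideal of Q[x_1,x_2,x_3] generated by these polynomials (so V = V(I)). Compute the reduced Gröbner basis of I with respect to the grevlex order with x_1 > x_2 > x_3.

This is the nonlinear analogue of row-reducing a linear system.

f_1 = -4x_1x_2^2x_3 + 2x_1x_3 + 14, LT = x_1x_2^2x_3.
f_2 = -5x_1^2x_3 - x_1 - 5/3x_2 - 7x_3 + 49/3, LT = x_1^2x_3.

S(f_1,f_2): lcm = x_1^2x_2^2x_3. S = -1/5x_1x_2^2 - 1/3x_2^3 - 1/2x_1^2x_3 - 7/5x_2^2x_3 + 49/15x_2^2 - 7/2x_1.
  reduce S modulo (f_1, f_2):
  remainder -1/5x_1x_2^2 - 1/3x_2^3 - 7/5x_2^2x_3 + 49/15x_2^2 - 17/5x_1 + 1/6x_2 + 7/10x_3 - 49/30 ≠ 0; add g_3 = -1/5x_1x_2^2 - 1/3x_2^3 - 7/5x_2^2x_3 + 49/15x_2^2 - 17/5x_1 + 1/6x_2 + 7/10x_3 - 49/30 to the basis.

S(f_1,g_3): lcm = x_1x_2^2x_3. S = -5/3x_2^3x_3 - 7x_2^2x_3^2 + 49/3x_2^2x_3 - 35/2x_1x_3 + 5/6x_2x_3 + 7/2x_3^2 - 49/6x_3 - 7/2.
  reduce S modulo (f_1, f_2, g_3):
  remainder -5/3x_2^3x_3 - 7x_2^2x_3^2 + 49/3x_2^2x_3 - 35/2x_1x_3 + 5/6x_2x_3 + 7/2x_3^2 - 49/6x_3 - 7/2 ≠ 0; add g_4 = -5/3x_2^3x_3 - 7x_2^2x_3^2 + 49/3x_2^2x_3 - 35/2x_1x_3 + 5/6x_2x_3 + 7/2x_3^2 - 49/6x_3 - 7/2 to the basis.

The other S-polynomials (S(f_2,g_3), S(f_1,g_4), S(f_2,g_4), S(g_3,g_4)) all reduce to 0 modulo the current basis, so we have a Gröbner basis.
Inter-reduce: drop elements whose leading term is divisible by another's, tail-reduce, and make monic.

G = {x_2^3x_3 + 21/5x_2^2x_3^2 - 49/5x_2^2x_3 + 21/2x_1x_3 - 1/2x_2x_3 - 21/10x_3^2 + 49/10x_3 + 21/10, x_1x_2^2 + 5/3x_2^3 + 7x_2^2x_3 - 49/3x_2^2 + 17x_1 - 5/6x_2 - 7/2x_3 + 49/6, x_1^2x_3 + 1/5x_1 + 1/3x_2 + 7/5x_3 - 49/15}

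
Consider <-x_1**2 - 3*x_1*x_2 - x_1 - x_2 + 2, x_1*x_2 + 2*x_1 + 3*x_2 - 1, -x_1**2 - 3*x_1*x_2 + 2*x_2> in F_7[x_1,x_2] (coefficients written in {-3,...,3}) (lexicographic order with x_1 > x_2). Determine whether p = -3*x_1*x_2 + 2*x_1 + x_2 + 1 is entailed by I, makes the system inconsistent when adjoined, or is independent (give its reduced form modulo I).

First compute the reduced Gröbner basis of I by Buchberger's algorithm.
f_1 = -x_1**2 - 3*x_1*x_2 - x_1 - x_2 + 2, LT = x_1**2.
f_2 = x_1*x_2 + 2*x_1 + 3*x_2 - 1, LT = x_1*x_2.
f_3 = -x_1**2 - 3*x_1*x_2 + 2*x_2, LT = x_1**2.

S(f_1,f_2): lcm = x_1**2*x_2. S = -2*x_1**2 + 3*x_1*x_2**2 - 2*x_1*x_2 + x_1 + x_2**2 - 2*x_2.
  reduce S modulo (f_1, f_2, f_3):
  remainder -x_2**2 + 2*x_2 + 1 ≠ 0; add h_4 = -x_2**2 + 2*x_2 + 1 to the basis.

S(f_1,f_3): lcm = x_1**2. S = x_1 + 3*x_2 - 2.
  reduce S modulo (f_1, f_2, f_3, h_4):
  remainder x_1 + 3*x_2 - 2 ≠ 0; add h_5 = x_1 + 3*x_2 - 2 to the basis.

S(f_1,h_5): lcm = x_1**2. S = 3*x_1 + x_2 - 2.
  reduce S modulo (f_1, f_2, f_3, h_4, h_5):
  remainder -x_2 - 3 ≠ 0; add h_6 = -x_2 - 3 to the basis.

The other S-polynomials (S(f_2,f_3), S(f_1,h_4), S(f_2,h_4), S(f_3,h_4), S(f_2,h_5), S(f_3,h_5), S(h_4,h_5), S(f_1,h_6), S(f_2,h_6), S(f_3,h_6), S(h_4,h_6), S(h_5,h_6)) all reduce to 0 modulo the current basis, so we have a Gröbner basis.
Inter-reduce: drop elements whose leading term is divisible by another's, tail-reduce, and make monic.
Reduced Gröbner basis: {x_1 + 3, x_2 + 3}.
Label its elements g_1 = x_1 + 3, g_2 = x_2 + 3.

Reduce p = -3*x_1*x_2 + 2*x_1 + x_2 + 1 modulo G:
  leading term x_1*x_2: subtract (-3*x_2)·g_1 from -3*x_1*x_2 + 2*x_1 + x_2 + 1 → 2*x_1 + 3*x_2 + 1
  leading term x_1: subtract (2)·g_1 from 2*x_1 + 3*x_2 + 1 → 3*x_2 + 2
  leading term x_2: subtract (3)·g_2 from 3*x_2 + 2 → 0
  normal form = 0.
Since the normal form is 0, p ∈ I.

Ideal membership is decidable via reduction modulo a Gröbner basis.

-3*x_1*x_2 + 2*x_1 + x_2 + 1 lies in I (it reduces to 0).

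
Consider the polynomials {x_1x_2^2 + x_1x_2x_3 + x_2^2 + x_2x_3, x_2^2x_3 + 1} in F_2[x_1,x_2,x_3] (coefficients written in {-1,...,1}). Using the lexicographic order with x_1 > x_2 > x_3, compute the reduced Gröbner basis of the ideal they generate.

This is the nonlinear analogue of row-reducing a linear system.

f_1 = x_1x_2^2 + x_1x_2x_3 + x_2^2 + x_2x_3, LT = x_1x_2^2.
f_2 = x_2^2x_3 + 1, LT = x_2^2x_3.

S(f_1,f_2): lcm = x_1x_2^2x_3. S = x_1x_2x_3^2 + x_1 + x_2^2x_3 + x_2x_3^2.
  reduce S modulo (f_1, f_2):
  remainder x_1x_2x_3^2 + x_1 + x_2x_3^2 + 1 ≠ 0; add g_3 = x_1x_2x_3^2 + x_1 + x_2x_3^2 + 1 to the basis.

S(f_1,g_3): lcm = x_1x_2^2x_3^2. S = x_1x_2x_3^3 + x_1x_2 + x_2x_3^3 + x_2.
  reduce S modulo (f_1, f_2, g_3):
  remainder x_1x_2 + x_1x_3 + x_2 + x_3 ≠ 0; add g_4 = x_1x_2 + x_1x_3 + x_2 + x_3 to the basis.

S(g_3,g_4): lcm = x_1x_2x_3^2. S = x_1x_3^3 + x_1 + x_3^3 + 1.
  reduce S modulo (f_1, f_2, g_3, g_4):
  remainder x_1x_3^3 + x_1 + x_3^3 + 1 ≠ 0; add g_5 = x_1x_3^3 + x_1 + x_3^3 + 1 to the basis.

The other S-polynomials (S(f_2,g_3), S(f_1,g_4), S(f_2,g_4), S(f_1,g_5), S(f_2,g_5), S(g_3,g_5), S(g_4,g_5)) all reduce to 0 modulo the current basis, so we have a Gröbner basis.
Inter-reduce: drop elements whose leading term is divisible by another's, tail-reduce, and make monic.

G = {x_1x_2 + x_1x_3 + x_2 + x_3, x_1x_3^3 + x_1 + x_3^3 + 1, x_2^2x_3 + 1}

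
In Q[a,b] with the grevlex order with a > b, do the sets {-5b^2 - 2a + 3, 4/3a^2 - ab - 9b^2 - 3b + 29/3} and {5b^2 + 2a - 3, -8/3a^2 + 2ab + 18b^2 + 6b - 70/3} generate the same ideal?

No, the ideals differ.

For a fixed monomial order, each ideal has a unique reduced Gröbner basis; comparing bases decides equality.
Buchberger on the first generating set:
f_1 = -5b^2 - 2a + 3, LT = b^2.
f_2 = 4/3a^2 - ab - 9b^2 - 3b + 29/3, LT = a^2.

The S-polynomials (S(f_1,f_2)) all reduce to 0 modulo the current basis, so we have a Gröbner basis.
Inter-reduce: drop elements whose leading term is divisible by another's, tail-reduce, and make monic.
Reduced Gröbner basis: {a^2 - 3/4ab + 27/10a - 9/4b + 16/5, b^2 + 2/5a - 3/5}.

Buchberger on the second generating set:
h_1 = 5b^2 + 2a - 3, LT = b^2.
h_2 = -8/3a^2 + 2ab + 18b^2 + 6b - 70/3, LT = a^2.

The S-polynomials (S(h_1,h_2)) all reduce to 0 modulo the current basis, so we have a Gröbner basis.
Inter-reduce: drop elements whose leading term is divisible by another's, tail-reduce, and make monic.
Reduced Gröbner basis: {a^2 - 3/4ab + 27/10a - 9/4b + 47/10, b^2 + 2/5a - 3/5}.

Since the reduced bases disagree, the two ideals are not the same.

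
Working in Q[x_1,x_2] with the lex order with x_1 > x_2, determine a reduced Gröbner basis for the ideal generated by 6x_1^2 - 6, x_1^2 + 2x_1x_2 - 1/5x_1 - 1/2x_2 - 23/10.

f_1 = 6x_1^2 - 6, LT = x_1^2.
f_2 = x_1^2 + 2x_1x_2 - 1/5x_1 - 1/2x_2 - 23/10, LT = x_1^2.

S(f_1,f_2): lcm = x_1^2. S = -2x_1x_2 + 1/5x_1 + 1/2x_2 + 13/10.
  leading term x_1x_2: no divisor's leading term divides it; move -2x_1x_2 to the remainder.
  leading term x_1: no divisor's leading term divides it; move 1/5x_1 to the remainder.
  leading term x_2: no divisor's leading term divides it; move 1/2x_2 to the remainder.
  leading term 1: no divisor's leading term divides it; move 13/10 to the remainder.
  remainder -2x_1x_2 + 1/5x_1 + 1/2x_2 + 13/10 ≠ 0; add g_3 = -2x_1x_2 + 1/5x_1 + 1/2x_2 + 13/10 to the basis.

S(f_1,g_3): lcm = x_1^2x_2. S = 1/10x_1^2 + 1/4x_1x_2 + 13/20x_1 - x_2.
  leading term x_1^2: subtract (1/60)·f_1 from 1/10x_1^2 + 1/4x_1x_2 + 13/20x_1 - x_2 → 1/4x_1x_2 + 13/20x_1 - x_2 + 1/10
  leading term x_1x_2: subtract (-1/8)·g_3 from 1/4x_1x_2 + 13/20x_1 - x_2 + 1/10 → 27/40x_1 - 15/16x_2 + 21/80
  leading term x_1: no divisor's leading term divides it; move 27/40x_1 to the remainder.
  leading term x_2: no divisor's leading term divides it; move -15/16x_2 to the remainder.
  leading term 1: no divisor's leading term divides it; move 21/80 to the remainder.
  remainder 27/40x_1 - 15/16x_2 + 21/80 ≠ 0; add g_4 = 27/40x_1 - 15/16x_2 + 21/80 to the basis.

S(g_3,g_4): lcm = x_1x_2. S = -1/10x_1 + 25/18x_2^2 - 23/36x_2 - 13/20.
  leading term x_1: subtract (-4/27)·g_4 from -1/10x_1 + 25/18x_2^2 - 23/36x_2 - 13/20 → 25/18x_2^2 - 7/9x_2 - 11/18
  leading term x_2^2: no divisor's leading term divides it; move 25/18x_2^2 to the remainder.
  leading term x_2: no divisor's leading term divides it; move -7/9x_2 to the remainder.
  leading term 1: no divisor's leading term divides it; move -11/18 to the remainder.
  remainder 25/18x_2^2 - 7/9x_2 - 11/18 ≠ 0; add g_5 = 25/18x_2^2 - 7/9x_2 - 11/18 to the basis.

The other S-polynomials (S(f_2,g_3), S(f_1,g_4), S(f_2,g_4), S(f_1,g_5), S(f_2,g_5), S(g_3,g_5), S(g_4,g_5)) all reduce to 0 modulo the current basis, so we have a Gröbner basis.
Inter-reduce: drop elements whose leading term is divisible by another's, tail-reduce, and make monic.

G = {x_1 - 25/18x_2 + 7/18, x_2^2 - 14/25x_2 - 11/25}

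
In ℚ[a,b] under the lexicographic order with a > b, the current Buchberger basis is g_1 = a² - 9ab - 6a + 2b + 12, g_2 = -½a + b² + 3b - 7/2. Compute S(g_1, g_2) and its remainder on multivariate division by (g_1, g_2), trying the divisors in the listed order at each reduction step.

lcm(LM(g_1), LM(g_2)) = a².
S = (lcm/LT(g_1))·g_1 − (lcm/LT(g_2))·g_2 = 2ab² - 3ab - 13a + 2b + 12.
Reduce S modulo (g_1, g_2) in that order:
  leading term ab²: subtract (-4b²)·g_2 from 2ab² - 3ab - 13a + 2b + 12 → -3ab - 13a + 4b⁴ + 12b³ - 14b² + 2b + 12
  leading term ab: subtract (6b)·g_2 from -3ab - 13a + 4b⁴ + 12b³ - 14b² + 2b + 12 → -13a + 4b⁴ + 6b³ - 32b² + 23b + 12
  leading term a: subtract (26)·g_2 from -13a + 4b⁴ + 6b³ - 32b² + 23b + 12 → 4b⁴ + 6b³ - 58b² - 55b + 103
  leading term b⁴: no divisor's leading term divides it; move 4b⁴ to the remainder.
  leading term b³: no divisor's leading term divides it; move 6b³ to the remainder.
  leading term b²: no divisor's leading term divides it; move -58b² to the remainder.
  leading term b: no divisor's leading term divides it; move -55b to the remainder.
  leading term 1: no divisor's leading term divides it; move 103 to the remainder.
The remainder 4b⁴ + 6b³ - 58b² - 55b + 103 is nonzero, so it would be added as the next basis element.

S(g_1, g_2) = 2ab² - 3ab - 13a + 2b + 12; remainder on division = 4b⁴ + 6b³ - 58b² - 55b + 103.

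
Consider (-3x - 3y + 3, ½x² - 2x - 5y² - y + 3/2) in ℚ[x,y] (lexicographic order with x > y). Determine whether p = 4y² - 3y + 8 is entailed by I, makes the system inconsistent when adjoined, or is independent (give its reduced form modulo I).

First compute the reduced Gröbner basis of I by Buchberger's algorithm.
f_1 = -3x - 3y + 3, LT = x.
f_2 = ½x² - 2x - 5y² - y + 3/2, LT = x².

S(f_1,f_2): lcm = x². S = xy + 3x + 10y² + 2y - 3.
  leading term xy: subtract (-⅓y)·f_1 from xy + 3x + 10y² + 2y - 3 → 3x + 9y² + 3y - 3
  leading term x: subtract (-1)·f_1 from 3x + 9y² + 3y - 3 → 9y²
  leading term y²: no divisor's leading term divides it; move 9y² to the remainder.
  remainder 9y² ≠ 0; add h_3 = 9y² to the basis.

S(f_1,h_3): leading monomials are coprime, so the S-polynomial reduces to 0 (Buchberger's first criterion).
S(f_2,h_3): leading monomials are coprime, so the S-polynomial reduces to 0 (Buchberger's first criterion).
Every S-polynomial of the final basis reduces to 0, so we have a Gröbner basis.
Inter-reduce: drop elements whose leading term is divisible by another's, tail-reduce, and make monic.
Reduced Gröbner basis: {x + y - 1, y²}.
Label its elements g_1 = x + y - 1, g_2 = y².

Reduce p = 4y² - 3y + 8 modulo G:
  leading term y²: subtract (4)·g_2 from 4y² - 3y + 8 → -3y + 8
  leading term y: no divisor's leading term divides it; move -3y to the remainder.
  leading term 1: no divisor's leading term divides it; move 8 to the remainder.
  normal form = -3y + 8.
The normal form is nonzero, so p ∉ I. Since p minus its normal form lies in I, I + (p) = I + (r) where r = -3y + 8; decide whether this ideal is the whole ring.
Run Buchberger on G together with r (pairs among the g_i already reduce to 0 since G is a Gröbner basis):
g_1 = x + y - 1, LT = x.
g_2 = y², LT = y².
r = -3y + 8, LT = y.

S(g_1,g_2): leading monomials are coprime, so the S-polynomial reduces to 0 (Buchberger's first criterion).
S(g_1,r): leading monomials are coprime, so the S-polynomial reduces to 0 (Buchberger's first criterion).
S(g_2,r): lcm = y². S = 8/3y.
  leading term y: subtract (-8/9)·r from 8/3y → 64/9
  leading term 1: no divisor's leading term divides it; move 64/9 to the remainder.
  remainder 64/9 ≠ 0; add m_4 = 64/9 to the basis.

S(g_1,m_4): leading monomials are coprime, so the S-polynomial reduces to 0 (Buchberger's first criterion).
S(g_2,m_4): leading monomials are coprime, so the S-polynomial reduces to 0 (Buchberger's first criterion).
S(r,m_4): leading monomials are coprime, so the S-polynomial reduces to 0 (Buchberger's first criterion).
Every S-polynomial of the final basis reduces to 0, so we have a Gröbner basis.
Inter-reduce: drop elements whose leading term is divisible by another's, tail-reduce, and make monic.
Reduced Gröbner basis: {1}.
The reduced Gröbner basis of I + (p) is {1}: the ideal is the whole ring, so the enlarged system has no common solution — adjoining p is inconsistent.

The remainder on division by a Gröbner basis is unique — it is the normal form.

Adjoining 4y² - 3y + 8 makes the ideal the whole ring: the system is inconsistent.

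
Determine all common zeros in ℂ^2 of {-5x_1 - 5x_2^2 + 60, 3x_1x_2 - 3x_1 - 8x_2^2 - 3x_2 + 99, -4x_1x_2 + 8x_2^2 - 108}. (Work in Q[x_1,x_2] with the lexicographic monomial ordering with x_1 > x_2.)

{(3, -3)}

Compute a lex Gröbner basis by Buchberger's algorithm.
f_1 = -5x_1 - 5x_2^2 + 60, LT = x_1.
f_2 = 3x_1x_2 - 3x_1 - 8x_2^2 - 3x_2 + 99, LT = x_1x_2.
f_3 = -4x_1x_2 + 8x_2^2 - 108, LT = x_1x_2.

S(f_1,f_2): lcm = x_1x_2. S = x_1 + x_2^3 + 8/3x_2^2 - 11x_2 - 33.
  leading term x_1: subtract (-1/5)·f_1 from x_1 + x_2^3 + 8/3x_2^2 - 11x_2 - 33 → x_2^3 + 5/3x_2^2 - 11x_2 - 21
  leading term x_2^3: no divisor's leading term divides it; move x_2^3 to the remainder.
  leading term x_2^2: no divisor's leading term divides it; move 5/3x_2^2 to the remainder.
  leading term x_2: no divisor's leading term divides it; move -11x_2 to the remainder.
  leading term 1: no divisor's leading term divides it; move -21 to the remainder.
  remainder x_2^3 + 5/3x_2^2 - 11x_2 - 21 ≠ 0; add h_4 = x_2^3 + 5/3x_2^2 - 11x_2 - 21 to the basis.

S(f_1,f_3): lcm = x_1x_2. S = x_2^3 + 2x_2^2 - 12x_2 - 27.
  leading term x_2^3: subtract (1)·h_4 from x_2^3 + 2x_2^2 - 12x_2 - 27 → 1/3x_2^2 - x_2 - 6
  leading term x_2^2: no divisor's leading term divides it; move 1/3x_2^2 to the remainder.
  leading term x_2: no divisor's leading term divides it; move -x_2 to the remainder.
  leading term 1: no divisor's leading term divides it; move -6 to the remainder.
  remainder 1/3x_2^2 - x_2 - 6 ≠ 0; add h_5 = 1/3x_2^2 - x_2 - 6 to the basis.

S(f_2,f_3): lcm = x_1x_2. S = -x_1 - 2/3x_2^2 - x_2 + 6.
  leading term x_1: subtract (1/5)·f_1 from -x_1 - 2/3x_2^2 - x_2 + 6 → 1/3x_2^2 - x_2 - 6
  leading term x_2^2: subtract (1)·h_5 from 1/3x_2^2 - x_2 - 6 → 0
  remainder 0.

S(f_1,h_4): leading monomials are coprime, so the S-polynomial reduces to 0 (Buchberger's first criterion).
S(f_2,h_4): lcm = x_1x_2^3. S = -8/3x_1x_2^2 + 11x_1x_2 + 21x_1 - 8/3x_2^4 - x_2^3 + 33x_2^2.
  leading term x_1x_2^2: subtract (8/15x_2^2)·f_1 from -8/3x_1x_2^2 + 11x_1x_2 + 21x_1 - 8/3x_2^4 - x_2^3 + 33x_2^2 → 11x_1x_2 + 21x_1 - x_2^3 + x_2^2
  leading term x_1x_2: subtract (-11/5x_2)·f_1 from 11x_1x_2 + 21x_1 - x_2^3 + x_2^2 → 21x_1 - 12x_2^3 + x_2^2 + 132x_2
  leading term x_1: subtract (-21/5)·f_1 from 21x_1 - 12x_2^3 + x_2^2 + 132x_2 → -12x_2^3 - 20x_2^2 + 132x_2 + 252
  leading term x_2^3: subtract (-12)·h_4 from -12x_2^3 - 20x_2^2 + 132x_2 + 252 → 0
  remainder 0.

S(f_3,h_4): lcm = x_1x_2^3. S = -5/3x_1x_2^2 + 11x_1x_2 + 21x_1 - 2x_2^4 + 27x_2^2.
  leading term x_1x_2^2: subtract (1/3x_2^2)·f_1 from -5/3x_1x_2^2 + 11x_1x_2 + 21x_1 - 2x_2^4 + 27x_2^2 → 11x_1x_2 + 21x_1 - 1/3x_2^4 + 7x_2^2
  leading term x_1x_2: subtract (-11/5x_2)·f_1 from 11x_1x_2 + 21x_1 - 1/3x_2^4 + 7x_2^2 → 21x_1 - 1/3x_2^4 - 11x_2^3 + 7x_2^2 + 132x_2
  leading term x_1: subtract (-21/5)·f_1 from 21x_1 - 1/3x_2^4 - 11x_2^3 + 7x_2^2 + 132x_2 → -1/3x_2^4 - 11x_2^3 - 14x_2^2 + 132x_2 + 252
  leading term x_2^4: subtract (-1/3x_2)·h_4 from -1/3x_2^4 - 11x_2^3 - 14x_2^2 + 132x_2 + 252 → -94/9x_2^3 - 53/3x_2^2 + 125x_2 + 252
  leading term x_2^3: subtract (-94/9)·h_4 from -94/9x_2^3 - 53/3x_2^2 + 125x_2 + 252 → -7/27x_2^2 + 91/9x_2 + 98/3
  leading term x_2^2: subtract (-7/9)·h_5 from -7/27x_2^2 + 91/9x_2 + 98/3 → 28/3x_2 + 28
  leading term x_2: no divisor's leading term divides it; move 28/3x_2 to the remainder.
  leading term 1: no divisor's leading term divides it; move 28 to the remainder.
  remainder 28/3x_2 + 28 ≠ 0; add h_6 = 28/3x_2 + 28 to the basis.

S(f_1,h_5): leading monomials are coprime, so the S-polynomial reduces to 0 (Buchberger's first criterion).
S(f_2,h_5): lcm = x_1x_2^2. S = 2x_1x_2 + 18x_1 - 8/3x_2^3 - x_2^2 + 33x_2.
  leading term x_1x_2: subtract (-2/5x_2)·f_1 from 2x_1x_2 + 18x_1 - 8/3x_2^3 - x_2^2 + 33x_2 → 18x_1 - 14/3x_2^3 - x_2^2 + 57x_2
  leading term x_1: subtract (-18/5)·f_1 from 18x_1 - 14/3x_2^3 - x_2^2 + 57x_2 → -14/3x_2^3 - 19x_2^2 + 57x_2 + 216
  leading term x_2^3: subtract (-14/3)·h_4 from -14/3x_2^3 - 19x_2^2 + 57x_2 + 216 → -101/9x_2^2 + 17/3x_2 + 118
  leading term x_2^2: subtract (-101/3)·h_5 from -101/9x_2^2 + 17/3x_2 + 118 → -28x_2 - 84
  leading term x_2: subtract (-3)·h_6 from -28x_2 - 84 → 0
  remainder 0.

S(f_3,h_5): lcm = x_1x_2^2. S = 3x_1x_2 + 18x_1 - 2x_2^3 + 27x_2.
  leading term x_1x_2: subtract (-3/5x_2)·f_1 from 3x_1x_2 + 18x_1 - 2x_2^3 + 27x_2 → 18x_1 - 5x_2^3 + 63x_2
  leading term x_1: subtract (-18/5)·f_1 from 18x_1 - 5x_2^3 + 63x_2 → -5x_2^3 - 18x_2^2 + 63x_2 + 216
  leading term x_2^3: subtract (-5)·h_4 from -5x_2^3 - 18x_2^2 + 63x_2 + 216 → -29/3x_2^2 + 8x_2 + 111
  leading term x_2^2: subtract (-29)·h_5 from -29/3x_2^2 + 8x_2 + 111 → -21x_2 - 63
  leading term x_2: subtract (-9/4)·h_6 from -21x_2 - 63 → 0
  remainder 0.

S(h_4,h_5): lcm = x_2^3. S = 14/3x_2^2 + 7x_2 - 21.
  leading term x_2^2: subtract (14)·h_5 from 14/3x_2^2 + 7x_2 - 21 → 21x_2 + 63
  leading term x_2: subtract (9/4)·h_6 from 21x_2 + 63 → 0
  remainder 0.

S(f_1,h_6): leading monomials are coprime, so the S-polynomial reduces to 0 (Buchberger's first criterion).
S(f_2,h_6): lcm = x_1x_2. S = -4x_1 - 8/3x_2^2 - x_2 + 33.
  leading term x_1: subtract (4/5)·f_1 from -4x_1 - 8/3x_2^2 - x_2 + 33 → 4/3x_2^2 - x_2 - 15
  leading term x_2^2: subtract (4)·h_5 from 4/3x_2^2 - x_2 - 15 → 3x_2 + 9
  leading term x_2: subtract (9/28)·h_6 from 3x_2 + 9 → 0
  remainder 0.

S(f_3,h_6): lcm = x_1x_2. S = -3x_1 - 2x_2^2 + 27.
  leading term x_1: subtract (3/5)·f_1 from -3x_1 - 2x_2^2 + 27 → x_2^2 - 9
  leading term x_2^2: subtract (3)·h_5 from x_2^2 - 9 → 3x_2 + 9
  leading term x_2: subtract (9/28)·h_6 from 3x_2 + 9 → 0
  remainder 0.

S(h_4,h_6): lcm = x_2^3. S = -4/3x_2^2 - 11x_2 - 21.
  leading term x_2^2: subtract (-4)·h_5 from -4/3x_2^2 - 11x_2 - 21 → -15x_2 - 45
  leading term x_2: subtract (-45/28)·h_6 from -15x_2 - 45 → 0
  remainder 0.

S(h_5,h_6): lcm = x_2^2. S = -6x_2 - 18.
  leading term x_2: subtract (-9/14)·h_6 from -6x_2 - 18 → 0
  remainder 0.

Every S-polynomial of the final basis reduces to 0, so we have a Gröbner basis.
Inter-reduce: drop elements whose leading term is divisible by another's, tail-reduce, and make monic.
Reduced Gröbner basis: {x_1 - 3, x_2 + 3}.

Elimination: the polynomial x_2 + 3 lies in the elimination ideal for x_2, so x_2 ∈ {-3}. For each such x_2, the remaining basis elements (now univariate) give the rest of the solution.
  x_2 = -3: the earlier basis element becomes x_1 - 3 = 0, giving x_1 = 3 — point (3, -3).
Substituting each solution back into the original system confirms all equations vanish.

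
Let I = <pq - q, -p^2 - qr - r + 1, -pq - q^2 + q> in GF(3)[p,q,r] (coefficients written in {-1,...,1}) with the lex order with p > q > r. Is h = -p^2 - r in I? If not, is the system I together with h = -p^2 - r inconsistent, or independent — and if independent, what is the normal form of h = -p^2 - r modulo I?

First compute the reduced Gröbner basis of I by Buchberger's algorithm.
f_1 = pq - q, LT = pq.
f_2 = -p^2 - qr - r + 1, LT = p^2.
f_3 = -pq - q^2 + q, LT = pq.

S(f_1,f_2): lcm = p^2q. S = -pq - q^2r - qr + q.
  reduce S modulo (f_1, f_2, f_3):
  remainder -q^2r - qr ≠ 0; add k_4 = -q^2r - qr to the basis.

S(f_1,f_3): lcm = pq. S = -q^2.
  reduce S modulo (f_1, f_2, f_3, k_4):
  remainder -q^2 ≠ 0; add k_5 = -q^2 to the basis.

S(f_3,k_4): lcm = pq^2r. S = -pqr + q^3r - q^2r.
  reduce S modulo (f_1, f_2, f_3, k_4, k_5):
  remainder qr ≠ 0; add k_6 = qr to the basis.

The other S-polynomials (S(f_2,f_3), S(f_1,k_4), S(f_2,k_4), S(f_1,k_5), S(f_2,k_5), S(f_3,k_5), S(k_4,k_5), S(f_1,k_6), S(f_2,k_6), S(f_3,k_6), S(k_4,k_6), S(k_5,k_6)) all reduce to 0 modulo the current basis, so we have a Gröbner basis.
Inter-reduce: drop elements whose leading term is divisible by another's, tail-reduce, and make monic.
Reduced Gröbner basis: {p^2 + r - 1, pq - q, q^2, qr}.
Label its elements g_1 = p^2 + r - 1, g_2 = pq - q, g_3 = q^2, g_4 = qr.

Reduce h = -p^2 - r modulo G:
  leading term p^2: subtract (-1)·g_1 from -p^2 - r → -1
  leading term 1: no divisor's leading term divides it; move -1 to the remainder.
  normal form = -1.
The normal form is nonzero, so h ∉ I. Since h minus its normal form lies in I, I + (h) = I + (n) where n = -1; decide whether this ideal is the whole ring.
Here n = -1 is a nonzero constant, hence a unit: 1 ∈ I + (h), the Gröbner basis of I + (h) is {1}, and the enlarged system has no common solution — adjoining h is inconsistent.

The remainder on division by a Gröbner basis is unique — it is the normal form.

Adjoining -p^2 - r makes the ideal the whole ring: the system is inconsistent.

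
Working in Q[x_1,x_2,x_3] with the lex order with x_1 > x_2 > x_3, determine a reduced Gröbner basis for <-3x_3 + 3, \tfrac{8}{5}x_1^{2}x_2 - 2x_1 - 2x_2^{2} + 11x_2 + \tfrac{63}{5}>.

G = {x_1^{2}x_2 - \tfrac{5}{4}x_1 - \tfrac{5}{4}x_2^{2} + \tfrac{55}{8}x_2 + \tfrac{63}{8}, x_3 - 1}

f_1 = -3x_3 + 3, LT = x_3.
f_2 = \tfrac{8}{5}x_1^{2}x_2 - 2x_1 - 2x_2^{2} + 11x_2 + \tfrac{63}{5}, LT = x_1^{2}x_2.

The S-polynomials (S(f_1,f_2)) all reduce to 0 modulo the current basis, so we have a Gröbner basis.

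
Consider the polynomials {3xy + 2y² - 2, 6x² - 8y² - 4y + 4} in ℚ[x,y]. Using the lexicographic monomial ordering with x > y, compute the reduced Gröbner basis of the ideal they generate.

f_1 = 3xy + 2y² - 2, LT = xy.
f_2 = 6x² - 8y² - 4y + 4, LT = x².

S(f_1,f_2): lcm = x²y. S = ⅔xy² - ⅔x + 4/3y³ + ⅔y² - ⅔y.
  reduce S modulo (f_1, f_2):
  remainder -⅔x + 8/9y³ + ⅔y² - 2/9y ≠ 0; add g_3 = -⅔x + 8/9y³ + ⅔y² - 2/9y to the basis.

S(f_1,g_3): lcm = xy. S = 4/3y⁴ + y³ + ⅓y² - ⅔.
  reduce S modulo (f_1, f_2, g_3):
  remainder 4/3y⁴ + y³ + ⅓y² - ⅔ ≠ 0; add g_4 = 4/3y⁴ + y³ + ⅓y² - ⅔ to the basis.

The other S-polynomials (S(f_2,g_3), S(f_1,g_4), S(f_2,g_4), S(g_3,g_4)) all reduce to 0 modulo the current basis, so we have a Gröbner basis.
Inter-reduce: drop elements whose leading term is divisible by another's, tail-reduce, and make monic.

G = {x - 4/3y³ - y² + ⅓y, y⁴ + ¾y³ + ¼y² - ½}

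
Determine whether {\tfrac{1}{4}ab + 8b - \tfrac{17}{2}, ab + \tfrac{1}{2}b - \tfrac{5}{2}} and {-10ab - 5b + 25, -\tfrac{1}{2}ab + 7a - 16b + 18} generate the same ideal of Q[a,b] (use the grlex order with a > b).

Equality of ideals is decidable: compute both reduced Gröbner bases (unique for the ordering) and check whether they agree.
Buchberger on the first generating set:
f_1 = \tfrac{1}{4}ab + 8b - \tfrac{17}{2}, LT = ab.
f_2 = ab + \tfrac{1}{2}b - \tfrac{5}{2}, LT = ab.

S(f_1,f_2): lcm = ab. S = \tfrac{63}{2}b - \tfrac{63}{2}.
  leading term b: no divisor's leading term divides it; move \tfrac{63}{2}b to the remainder.
  leading term 1: no divisor's leading term divides it; move -\tfrac{63}{2} to the remainder.
  remainder \tfrac{63}{2}b - \tfrac{63}{2} ≠ 0; add g_3 = \tfrac{63}{2}b - \tfrac{63}{2} to the basis.

S(f_1,g_3): lcm = ab. S = a + 32b - 34.
  leading term a: no divisor's leading term divides it; move a to the remainder.
  leading term b: subtract (\tfrac{64}{63})·g_3 from 32b - 34 → -2
  leading term 1: no divisor's leading term divides it; move -2 to the remainder.
  remainder a - 2 ≠ 0; add g_4 = a - 2 to the basis.

S(f_2,g_3): lcm = ab. S = a + \tfrac{1}{2}b - \tfrac{5}{2}.
  leading term a: subtract (1)·g_4 from a + \tfrac{1}{2}b - \tfrac{5}{2} → \tfrac{1}{2}b - \tfrac{1}{2}
  leading term b: subtract (\tfrac{1}{63})·g_3 from \tfrac{1}{2}b - \tfrac{1}{2} → 0
  remainder 0.

S(f_1,g_4): lcm = ab. S = 34b - 34.
  leading term b: subtract (\tfrac{68}{63})·g_3 from 34b - 34 → 0
  remainder 0.

S(f_2,g_4): lcm = ab. S = \tfrac{5}{2}b - \tfrac{5}{2}.
  leading term b: subtract (\tfrac{5}{63})·g_3 from \tfrac{5}{2}b - \tfrac{5}{2} → 0
  remainder 0.

S(g_3,g_4): leading monomials are coprime, so the S-polynomial reduces to 0 (Buchberger's first criterion).
Every S-polynomial of the final basis reduces to 0, so we have a Gröbner basis.
Inter-reduce: drop elements whose leading term is divisible by another's, tail-reduce, and make monic.
Reduced Gröbner basis: {a - 2, b - 1}.

Buchberger on the second generating set:
h_1 = -10ab - 5b + 25, LT = ab.
h_2 = -\tfrac{1}{2}ab + 7a - 16b + 18, LT = ab.

S(h_1,h_2): lcm = ab. S = 14a - \tfrac{63}{2}b + \tfrac{67}{2}.
  leading term a: no divisor's leading term divides it; move 14a to the remainder.
  leading term b: no divisor's leading term divides it; move -\tfrac{63}{2}b to the remainder.
  leading term 1: no divisor's leading term divides it; move \tfrac{67}{2} to the remainder.
  remainder 14a - \tfrac{63}{2}b + \tfrac{67}{2} ≠ 0; add k_3 = 14a - \tfrac{63}{2}b + \tfrac{67}{2} to the basis.

S(h_1,k_3): lcm = ab. S = \tfrac{9}{4}b^{2} - \tfrac{53}{28}b - \tfrac{5}{2}.
  leading term b^{2}: no divisor's leading term divides it; move \tfrac{9}{4}b^{2} to the remainder.
  leading term b: no divisor's leading term divides it; move -\tfrac{53}{28}b to the remainder.
  leading term 1: no divisor's leading term divides it; move -\tfrac{5}{2} to the remainder.
  remainder \tfrac{9}{4}b^{2} - \tfrac{53}{28}b - \tfrac{5}{2} ≠ 0; add k_4 = \tfrac{9}{4}b^{2} - \tfrac{53}{28}b - \tfrac{5}{2} to the basis.

S(h_2,k_3): lcm = ab. S = \tfrac{9}{4}b^{2} - 14a + \tfrac{829}{28}b - 36.
  leading term b^{2}: subtract (1)·k_4 from \tfrac{9}{4}b^{2} - 14a + \tfrac{829}{28}b - 36 → -14a + \tfrac{63}{2}b - \tfrac{67}{2}
  leading term a: subtract (-1)·k_3 from -14a + \tfrac{63}{2}b - \tfrac{67}{2} → 0
  remainder 0.

S(h_1,k_4): lcm = ab^{2}. S = \tfrac{53}{63}ab + \tfrac{1}{2}b^{2} + \tfrac{10}{9}a - \tfrac{5}{2}b.
  leading term ab: subtract (-\tfrac{53}{630})·h_1 from \tfrac{53}{63}ab + \tfrac{1}{2}b^{2} + \tfrac{10}{9}a - \tfrac{5}{2}b → \tfrac{1}{2}b^{2} + \tfrac{10}{9}a - \tfrac{184}{63}b + \tfrac{265}{126}
  leading term b^{2}: subtract (\tfrac{2}{9})·k_4 from \tfrac{1}{2}b^{2} + \tfrac{10}{9}a - \tfrac{184}{63}b + \tfrac{265}{126} → \tfrac{10}{9}a - \tfrac{5}{2}b + \tfrac{335}{126}
  leading term a: subtract (\tfrac{5}{63})·k_3 from \tfrac{10}{9}a - \tfrac{5}{2}b + \tfrac{335}{126} → 0
  remainder 0.

S(h_2,k_4): lcm = ab^{2}. S = -\tfrac{829}{63}ab + 32b^{2} + \tfrac{10}{9}a - 36b.
  leading term ab: subtract (\tfrac{829}{630})·h_1 from -\tfrac{829}{63}ab + 32b^{2} + \tfrac{10}{9}a - 36b → 32b^{2} + \tfrac{10}{9}a - \tfrac{3707}{126}b - \tfrac{4145}{126}
  leading term b^{2}: subtract (\tfrac{128}{9})·k_4 from 32b^{2} + \tfrac{10}{9}a - \tfrac{3707}{126}b - \tfrac{4145}{126} → \tfrac{10}{9}a - \tfrac{5}{2}b + \tfrac{335}{126}
  leading term a: subtract (\tfrac{5}{63})·k_3 from \tfrac{10}{9}a - \tfrac{5}{2}b + \tfrac{335}{126} → 0
  remainder 0.

S(k_3,k_4): leading monomials are coprime, so the S-polynomial reduces to 0 (Buchberger's first criterion).
Every S-polynomial of the final basis reduces to 0, so we have a Gröbner basis.
Inter-reduce: drop elements whose leading term is divisible by another's, tail-reduce, and make monic.
Reduced Gröbner basis: {b^{2} - \tfrac{53}{63}b - \tfrac{10}{9}, a - \tfrac{9}{4}b + \tfrac{67}{28}}.

Since the reduced bases disagree, the two ideals are not the same.
The same test decides containment: I ⊆ J iff every generator of I reduces to 0 modulo a Gröbner basis of J.

No, the ideals differ.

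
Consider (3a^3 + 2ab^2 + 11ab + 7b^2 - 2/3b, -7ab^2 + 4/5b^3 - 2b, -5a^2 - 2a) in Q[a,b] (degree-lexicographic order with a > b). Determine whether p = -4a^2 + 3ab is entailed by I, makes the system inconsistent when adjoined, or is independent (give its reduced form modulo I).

First compute the reduced Gröbner basis of I by Buchberger's algorithm.
f_1 = 3a^3 + 2ab^2 + 11ab + 7b^2 - 2/3b, LT = a^3.
f_2 = -7ab^2 + 4/5b^3 - 2b, LT = ab^2.
f_3 = -5a^2 - 2a, LT = a^2.

S(f_1,f_2): lcm = a^3b^2. S = 4/35a^2b^3 + 2/3ab^4 + 11/3ab^3 + 7/3b^4 - 2/7a^2b - 2/9b^3.
  reduce S modulo (f_1, f_2, f_3):
  remainder 9992/128625b^5 + 289/105b^4 - 32426/77175b^3 + 4/35ab - 22/21b^2 + 16/1715b ≠ 0; add h_4 = 9992/128625b^5 + 289/105b^4 - 32426/77175b^3 + 4/35ab - 22/21b^2 + 16/1715b to the basis.

S(f_1,f_3): lcm = a^3. S = 2/3ab^2 - 2/5a^2 + 11/3ab + 7/3b^2 - 2/9b.
  reduce S modulo (f_1, f_2, f_3, h_4):
  remainder 8/105b^3 + 11/3ab + 7/3b^2 + 4/25a - 26/63b ≠ 0; add h_5 = 8/105b^3 + 11/3ab + 7/3b^2 + 4/25a - 26/63b to the basis.

S(f_2,f_3): lcm = a^2b^2. S = -4/35ab^3 - 2/5ab^2 + 2/7ab.
  reduce S modulo (f_1, f_2, f_3, h_4, h_5):
  remainder -10097/500ab - 5497/420b^2 - 783/875a + 157/70b ≠ 0; add h_6 = -10097/500ab - 5497/420b^2 - 783/875a + 157/70b to the basis.

S(f_2,h_5): lcm = ab^3. S = -4/35b^4 - 385/8a^2b - 245/8ab^2 - 21/10a^2 + 65/12ab + 2/7b^2.
  reduce S modulo (f_1, f_2, f_3, h_4, h_5, h_6):
  remainder -63691/3951b^2 - 12279/50485a + 403471/40388b ≠ 0; add h_7 = -63691/3951b^2 - 12279/50485a + 403471/40388b to the basis.

S(h_4,h_5): lcm = b^5. S = -385/8ab^3 + 12005/2498b^4 - 21/10ab^2 + 10/1249b^3 + 3675/2498ab - 67375/4996b^2 + 150/1249b.
  reduce S modulo (f_1, f_2, f_3, h_4, h_5, h_6, h_7):
  remainder 1003722905073/1829651357000a - 237616084615/175646530272b ≠ 0; add h_8 = 1003722905073/1829651357000a - 237616084615/175646530272b to the basis.

S(f_1,h_6): lcm = a^3b. S = -5975/9219a^2b^2 + 2/3ab^3 - 3132/70679a^3 + 7850/70679a^2b + 11/3ab^2 + 7/3b^3 - 2/9b^2.
  reduce S modulo (f_1, f_2, f_3, h_4, h_5, h_6, h_7, h_8):
  remainder -4852166879456/10134590172522081b ≠ 0; add h_9 = -4852166879456/10134590172522081b to the basis.

The other S-polynomials (S(f_1,h_4), S(f_2,h_4), S(f_3,h_4), S(f_1,h_5), S(f_3,h_5), S(f_2,h_6), S(f_3,h_6), S(h_4,h_6), S(h_5,h_6), S(f_1,h_7), S(f_2,h_7), S(f_3,h_7), S(h_4,h_7), S(h_5,h_7), S(h_6,h_7), S(f_1,h_8), S(f_2,h_8), S(f_3,h_8), S(h_4,h_8), S(h_5,h_8), S(h_6,h_8), S(h_7,h_8), S(f_1,h_9), S(f_2,h_9), S(f_3,h_9), S(h_4,h_9), S(h_5,h_9), S(h_6,h_9), S(h_7,h_9), S(h_8,h_9)) all reduce to 0 modulo the current basis, so we have a Gröbner basis.
Inter-reduce: drop elements whose leading term is divisible by another's, tail-reduce, and make monic.
Reduced Gröbner basis: {a, b}.
Label its elements g_1 = a, g_2 = b.

Reduce p = -4a^2 + 3ab modulo G:
  leading term a^2: subtract (-4a)·g_1 from -4a^2 + 3ab → 3ab
  leading term ab: subtract (3b)·g_1 from 3ab → 0
  normal form = 0.
Since the normal form is 0, p ∈ I.

-4a^2 + 3ab lies in I (it reduces to 0).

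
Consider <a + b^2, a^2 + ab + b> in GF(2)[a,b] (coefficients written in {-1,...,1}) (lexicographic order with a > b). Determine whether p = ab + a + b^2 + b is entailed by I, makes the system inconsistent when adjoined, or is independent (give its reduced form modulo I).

ab + a + b^2 + b is independent of I; its normal form modulo I is b^3 + b.

First compute the reduced Gröbner basis of I by Buchberger's algorithm.
f_1 = a + b^2, LT = a.
f_2 = a^2 + ab + b, LT = a^2.

S(f_1,f_2): lcm = a^2. S = ab^2 + ab + b.
  leading term ab^2: subtract (b^2)·f_1 from ab^2 + ab + b → ab + b^4 + b
  leading term ab: subtract (b)·f_1 from ab + b^4 + b → b^4 + b^3 + b
  leading term b^4: no divisor's leading term divides it; move b^4 to the remainder.
  leading term b^3: no divisor's leading term divides it; move b^3 to the remainder.
  leading term b: no divisor's leading term divides it; move b to the remainder.
  remainder b^4 + b^3 + b ≠ 0; add h_3 = b^4 + b^3 + b to the basis.

The other S-polynomials (S(f_1,h_3), S(f_2,h_3)) all reduce to 0 modulo the current basis, so we have a Gröbner basis.
Inter-reduce: drop elements whose leading term is divisible by another's, tail-reduce, and make monic.
Reduced Gröbner basis: {a + b^2, b^4 + b^3 + b}.
Label its elements g_1 = a + b^2, g_2 = b^4 + b^3 + b.

Reduce p = ab + a + b^2 + b modulo G:
  leading term ab: subtract (b)·g_1 from ab + a + b^2 + b → a + b^3 + b^2 + b
  leading term a: subtract (1)·g_1 from a + b^3 + b^2 + b → b^3 + b
  leading term b^3: no divisor's leading term divides it; move b^3 to the remainder.
  leading term b: no divisor's leading term divides it; move b to the remainder.
  normal form = b^3 + b.
The normal form is nonzero, so p ∉ I. Since p minus its normal form lies in I, I + (p) = I + (r) where r = b^3 + b; decide whether this ideal is the whole ring.
Run Buchberger on G together with r (pairs among the g_i already reduce to 0 since G is a Gröbner basis):
g_1 = a + b^2, LT = a.
g_2 = b^4 + b^3 + b, LT = b^4.
r = b^3 + b, LT = b^3.

S(g_2,r): lcm = b^4. S = b^3 + b^2 + b.
  leading term b^3: subtract (1)·r from b^3 + b^2 + b → b^2
  leading term b^2: no divisor's leading term divides it; move b^2 to the remainder.
  remainder b^2 ≠ 0; add m_4 = b^2 to the basis.

S(r,m_4): lcm = b^3. S = b.
  leading term b: no divisor's leading term divides it; move b to the remainder.
  remainder b ≠ 0; add m_5 = b to the basis.

The other S-polynomials (S(g_1,g_2), S(g_1,r), S(g_1,m_4), S(g_2,m_4), S(g_1,m_5), S(g_2,m_5), S(r,m_5), S(m_4,m_5)) all reduce to 0 modulo the current basis, so we have a Gröbner basis.
Inter-reduce: drop elements whose leading term is divisible by another's, tail-reduce, and make monic.
Reduced Gröbner basis: {a, b}.
The reduced Gröbner basis of I + (p) is {a, b} ≠ {1}, a proper ideal, so the enlarged system stays consistent: p is independent of I, with normal form b^3 + b.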